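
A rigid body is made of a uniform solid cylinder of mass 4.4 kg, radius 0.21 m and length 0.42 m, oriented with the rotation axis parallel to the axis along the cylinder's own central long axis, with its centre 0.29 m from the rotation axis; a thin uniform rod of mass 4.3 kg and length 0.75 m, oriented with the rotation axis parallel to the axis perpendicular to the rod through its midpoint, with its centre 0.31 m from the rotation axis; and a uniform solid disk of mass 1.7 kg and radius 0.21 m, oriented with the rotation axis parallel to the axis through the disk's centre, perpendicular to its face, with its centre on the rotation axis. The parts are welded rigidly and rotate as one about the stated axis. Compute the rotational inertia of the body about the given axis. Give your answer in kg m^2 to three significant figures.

Solid cylinder: I_cm = (1/2)MR² = (1/2)(4.4)(0.21)² = 0.09702 kg m^2; centre at d = 0.29 m, so I = I_cm + Md² gives I = 0.09702 + (4.4)(0.29)² = 0.46706 kg m^2.
Thin rod: I_cm = (1/12)ML² = (1/12)(4.3)(0.75)² = 0.20156 kg m^2; centre at d = 0.31 m, so I = I_cm + Md² gives I = 0.20156 + (4.3)(0.31)² = 0.61479 kg m^2.
Solid disk: I_cm = (1/2)MR² = (1/2)(1.7)(0.21)² = 0.037485 kg m^2; axis through the centre, so I = 0.037485 kg m^2.
Total I = 0.46706 + 0.61479 + 0.037485 = 1.1193 kg m^2.

1.12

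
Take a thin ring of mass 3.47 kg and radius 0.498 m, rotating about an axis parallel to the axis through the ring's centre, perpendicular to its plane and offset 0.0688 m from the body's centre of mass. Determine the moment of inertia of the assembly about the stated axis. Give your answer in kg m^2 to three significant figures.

0.877

I_cm = MR² = (3.47)(0.498)² = 0.86057 kg m^2; centre at d = 0.0688 m, so the parallel axis theorem gives I = 0.86057 + (3.47)(0.0688)² = 0.877 kg m^2.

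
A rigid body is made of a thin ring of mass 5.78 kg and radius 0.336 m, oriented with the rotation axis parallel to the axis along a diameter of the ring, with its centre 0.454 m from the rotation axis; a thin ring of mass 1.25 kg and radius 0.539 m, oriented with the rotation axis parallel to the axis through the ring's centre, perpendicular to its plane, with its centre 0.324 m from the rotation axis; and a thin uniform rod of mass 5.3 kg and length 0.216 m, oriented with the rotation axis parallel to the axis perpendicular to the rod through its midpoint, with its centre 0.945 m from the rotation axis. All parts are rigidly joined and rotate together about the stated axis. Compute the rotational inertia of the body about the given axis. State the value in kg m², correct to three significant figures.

6.77

Thin ring: I_cm = (1/2)MR² = (1/2)(5.78)(0.336)² = 0.32627 kg m²; centre at d = 0.454 m, so I = I_cm + Md² gives I = 0.32627 + (5.78)(0.454)² = 1.5176 kg m².
Thin ring: I_cm = MR² = (1.25)(0.539)² = 0.36315 kg m²; centre at d = 0.324 m, so I = I_cm + Md² gives I = 0.36315 + (1.25)(0.324)² = 0.49437 kg m².
Thin rod: I_cm = (1/12)ML² = (1/12)(5.3)(0.216)² = 0.020606 kg m²; centre at d = 0.945 m, so I = I_cm + Md² gives I = 0.020606 + (5.3)(0.945)² = 4.7536 kg m².
Total I = 1.5176 + 0.49437 + 4.7536 = 6.7656 kg m².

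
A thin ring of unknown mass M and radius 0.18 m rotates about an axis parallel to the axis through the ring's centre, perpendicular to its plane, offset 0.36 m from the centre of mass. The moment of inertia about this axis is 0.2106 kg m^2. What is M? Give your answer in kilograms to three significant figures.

I = I_cm + Md² = MR² + Md² = M·[1·(0.18)² + (0.36)²] = M·0.162.
So M = 0.2106 / 0.162 = 1.3 kg.

1.30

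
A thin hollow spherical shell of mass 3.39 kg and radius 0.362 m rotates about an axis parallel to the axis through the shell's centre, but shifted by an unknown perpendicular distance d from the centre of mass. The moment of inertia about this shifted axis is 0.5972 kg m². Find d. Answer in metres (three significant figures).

0.298

About the centre-of-mass axis, I_cm = (2/3)MR² = (2/3)(3.39)(0.362)² = 0.29616 kg m².
Parallel axis theorem: I = I_cm + Md², so Md² = 0.5972 − 0.29616 = 0.30104 kg m².
d = √(0.30104 / 3.39) = 0.298 m.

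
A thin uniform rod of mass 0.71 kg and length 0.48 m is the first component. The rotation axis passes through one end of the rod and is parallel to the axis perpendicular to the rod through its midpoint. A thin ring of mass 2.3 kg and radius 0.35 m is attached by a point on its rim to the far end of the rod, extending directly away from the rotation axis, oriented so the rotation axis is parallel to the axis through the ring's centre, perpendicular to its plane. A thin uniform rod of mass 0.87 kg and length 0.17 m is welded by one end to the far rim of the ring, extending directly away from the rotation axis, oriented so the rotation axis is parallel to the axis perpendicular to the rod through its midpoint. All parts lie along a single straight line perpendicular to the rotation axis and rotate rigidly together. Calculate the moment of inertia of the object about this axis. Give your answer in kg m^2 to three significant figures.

Thin rod: I_cm = (1/12)ML² = (1/12)(0.71)(0.48)² = 0.013632 kg m^2; centre at d = 0.24 m, so the parallel axis theorem gives I = 0.013632 + (0.71)(0.24)² = 0.054528 kg m^2.
Thin ring: I_cm = MR² = (2.3)(0.35)² = 0.28175 kg m^2; centre at d = 0.24 + 0.24 + 0.35 = 0.83 m, so the parallel axis theorem gives I = 0.28175 + (2.3)(0.83)² = 1.8662 kg m^2.
Thin rod: I_cm = (1/12)ML² = (1/12)(0.87)(0.17)² = 0.0020953 kg m^2; centre at d = 0.24 + 0.24 + 0.35 + 0.35 + 0.085 = 1.265 m, so the parallel axis theorem gives I = 0.0020953 + (0.87)(1.265)² = 1.3943 kg m^2.
Total I = 0.054528 + 1.8662 + 1.3943 = 3.315 kg m^2.

3.32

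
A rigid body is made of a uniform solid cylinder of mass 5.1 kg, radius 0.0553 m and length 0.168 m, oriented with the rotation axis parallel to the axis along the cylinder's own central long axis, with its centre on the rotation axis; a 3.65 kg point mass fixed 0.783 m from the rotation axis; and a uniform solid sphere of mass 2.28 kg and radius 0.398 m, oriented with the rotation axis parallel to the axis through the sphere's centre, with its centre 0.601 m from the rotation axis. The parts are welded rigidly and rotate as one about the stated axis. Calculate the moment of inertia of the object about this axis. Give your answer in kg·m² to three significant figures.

Solid cylinder: I_cm = (1/2)MR² = (1/2)(5.1)(0.0553)² = 0.0077981 kg·m²; axis through the centre, so I = 0.0077981 kg·m².
Point mass: I_cm = 0; centre at d = 0.783 m, so the parallel axis theorem gives I = 0 + (3.65)(0.783)² = 2.2378 kg·m².
Solid sphere: I_cm = (2/5)MR² = (2/5)(2.28)(0.398)² = 0.14446 kg·m²; centre at d = 0.601 m, so the parallel axis theorem gives I = 0.14446 + (2.28)(0.601)² = 0.968 kg·m².
Total I = 0.0077981 + 2.2378 + 0.968 = 3.2136 kg·m².

3.21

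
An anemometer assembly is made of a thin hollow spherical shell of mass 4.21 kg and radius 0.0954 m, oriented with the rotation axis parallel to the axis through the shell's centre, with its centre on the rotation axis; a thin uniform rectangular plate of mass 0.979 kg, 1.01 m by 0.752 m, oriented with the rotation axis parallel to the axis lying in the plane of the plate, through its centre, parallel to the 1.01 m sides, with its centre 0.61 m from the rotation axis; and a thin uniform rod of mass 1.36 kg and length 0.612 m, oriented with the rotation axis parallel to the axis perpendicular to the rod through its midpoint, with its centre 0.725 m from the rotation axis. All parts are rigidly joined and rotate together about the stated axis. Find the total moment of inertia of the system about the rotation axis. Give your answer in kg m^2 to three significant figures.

1.19

Spherical shell: I_cm = (2/3)MR² = (2/3)(4.21)(0.0954)² = 0.025544 kg m^2; axis through the centre, so I = 0.025544 kg m^2.
Rectangular plate: I_cm = (1/12)Mb² = (1/12)(0.979)(0.752)² = 0.046136 kg m^2; centre at d = 0.61 m, so I = I_cm + Md² gives I = 0.046136 + (0.979)(0.61)² = 0.41042 kg m^2.
Thin rod: I_cm = (1/12)ML² = (1/12)(1.36)(0.612)² = 0.042448 kg m^2; centre at d = 0.725 m, so I = I_cm + Md² gives I = 0.042448 + (1.36)(0.725)² = 0.7573 kg m^2.
Total I = 0.025544 + 0.41042 + 0.7573 = 1.1933 kg m^2.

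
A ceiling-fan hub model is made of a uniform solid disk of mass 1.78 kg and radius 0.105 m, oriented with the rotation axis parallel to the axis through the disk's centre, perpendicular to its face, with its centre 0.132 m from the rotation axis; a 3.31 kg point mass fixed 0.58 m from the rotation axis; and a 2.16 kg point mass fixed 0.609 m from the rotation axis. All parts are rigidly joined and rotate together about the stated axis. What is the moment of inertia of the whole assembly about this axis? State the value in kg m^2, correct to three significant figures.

1.96

Solid disk: I_cm = (1/2)MR² = (1/2)(1.78)(0.105)² = 0.0098122 kg m^2; centre at d = 0.132 m, so the parallel axis theorem gives I = 0.0098122 + (1.78)(0.132)² = 0.040827 kg m^2.
Point mass: I_cm = 0; centre at d = 0.58 m, so the parallel axis theorem gives I = 0 + (3.31)(0.58)² = 1.1135 kg m^2.
Point mass: I_cm = 0; centre at d = 0.609 m, so the parallel axis theorem gives I = 0 + (2.16)(0.609)² = 0.8011 kg m^2.
Total I = 0.040827 + 1.1135 + 0.8011 = 1.9554 kg m^2.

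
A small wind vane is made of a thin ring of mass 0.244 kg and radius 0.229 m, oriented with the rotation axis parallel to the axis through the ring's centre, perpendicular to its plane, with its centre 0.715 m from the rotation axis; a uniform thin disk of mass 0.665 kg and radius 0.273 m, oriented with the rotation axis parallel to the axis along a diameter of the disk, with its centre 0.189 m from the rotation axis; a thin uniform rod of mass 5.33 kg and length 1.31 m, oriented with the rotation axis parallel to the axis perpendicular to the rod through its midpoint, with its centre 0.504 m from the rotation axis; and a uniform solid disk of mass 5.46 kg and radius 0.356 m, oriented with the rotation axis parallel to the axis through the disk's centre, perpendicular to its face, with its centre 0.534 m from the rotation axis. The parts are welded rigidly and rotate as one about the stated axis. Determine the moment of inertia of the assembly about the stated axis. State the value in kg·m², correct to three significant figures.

4.19

Thin ring: I_cm = MR² = (0.244)(0.229)² = 0.012796 kg·m²; centre at d = 0.715 m, so the parallel axis theorem gives I = 0.012796 + (0.244)(0.715)² = 0.13753 kg·m².
Thin disk: I_cm = (1/4)MR² = (1/4)(0.665)(0.273)² = 0.01239 kg·m²; centre at d = 0.189 m, so the parallel axis theorem gives I = 0.01239 + (0.665)(0.189)² = 0.036145 kg·m².
Thin rod: I_cm = (1/12)ML² = (1/12)(5.33)(1.31)² = 0.76223 kg·m²; centre at d = 0.504 m, so the parallel axis theorem gives I = 0.76223 + (5.33)(0.504)² = 2.1161 kg·m².
Solid disk: I_cm = (1/2)MR² = (1/2)(5.46)(0.356)² = 0.34599 kg·m²; centre at d = 0.534 m, so the parallel axis theorem gives I = 0.34599 + (5.46)(0.534)² = 1.9029 kg·m².
Total I = 0.13753 + 0.036145 + 2.1161 + 1.9029 = 4.1928 kg·m².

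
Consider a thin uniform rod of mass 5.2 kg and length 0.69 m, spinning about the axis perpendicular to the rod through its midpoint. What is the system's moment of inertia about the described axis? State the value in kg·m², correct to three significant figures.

I_cm = (1/12)ML² = (1/12)(5.2)(0.69)² = 0.20631 kg·m²; axis through the centre, so I = 0.20631 kg·m².

0.206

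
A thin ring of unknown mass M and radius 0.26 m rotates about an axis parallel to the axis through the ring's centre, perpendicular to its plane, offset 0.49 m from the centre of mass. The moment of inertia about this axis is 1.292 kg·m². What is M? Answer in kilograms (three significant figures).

I = I_cm + Md² = MR² + Md² = M·[1·(0.26)² + (0.49)²] = M·0.3077.
So M = 1.292 / 0.3077 = 4.1989 kg.

4.20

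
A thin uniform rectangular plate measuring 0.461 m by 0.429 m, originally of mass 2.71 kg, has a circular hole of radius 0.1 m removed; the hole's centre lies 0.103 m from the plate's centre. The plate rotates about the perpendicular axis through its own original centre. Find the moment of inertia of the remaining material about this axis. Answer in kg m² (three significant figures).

0.0828

Unpierced body about its centre: I₀ = (1/12)M(a²+b²) = (1/12)(2.71)[(0.461)² + (0.429)²] = 0.089557 kg m².
The removed disk has mass m = M·πr²/(ab) = (2.71)·π(0.1)²/(0.461·0.429) = 0.43049 kg (same uniform areal density).
Its moment of inertia about the rotation axis (parallel-axis theorem): I_hole = (1/2)mr² + md² = (1/2)(0.43049)(0.1)² + (0.43049)(0.103)² = 0.0067195 kg m².
Treating the hole as negative mass, I = I₀ − I_hole = 0.089557 − 0.0067195 = 0.082837 kg m².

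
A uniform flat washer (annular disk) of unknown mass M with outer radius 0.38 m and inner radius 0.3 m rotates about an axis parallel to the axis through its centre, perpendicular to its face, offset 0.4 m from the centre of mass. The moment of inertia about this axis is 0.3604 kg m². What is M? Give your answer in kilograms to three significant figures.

1.30

I = I_cm + Md² = (1/2)M(R²+r²) + Md² = M·[0.5·[(0.38)² + (0.3)²] + (0.4)²] = M·0.2772.
So M = 0.3604 / 0.2772 = 1.3001 kg.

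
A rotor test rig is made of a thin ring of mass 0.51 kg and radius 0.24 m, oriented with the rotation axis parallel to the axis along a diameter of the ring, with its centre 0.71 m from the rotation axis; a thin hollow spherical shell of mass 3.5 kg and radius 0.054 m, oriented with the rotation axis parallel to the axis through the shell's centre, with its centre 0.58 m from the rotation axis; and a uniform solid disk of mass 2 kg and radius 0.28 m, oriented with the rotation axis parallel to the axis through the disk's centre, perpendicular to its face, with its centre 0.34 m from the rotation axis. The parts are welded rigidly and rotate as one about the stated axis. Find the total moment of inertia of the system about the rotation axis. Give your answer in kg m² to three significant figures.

Thin ring: I_cm = (1/2)MR² = (1/2)(0.51)(0.24)² = 0.014688 kg m²; centre at d = 0.71 m, so the parallel axis theorem gives I = 0.014688 + (0.51)(0.71)² = 0.27178 kg m².
Spherical shell: I_cm = (2/3)MR² = (2/3)(3.5)(0.054)² = 0.006804 kg m²; centre at d = 0.58 m, so the parallel axis theorem gives I = 0.006804 + (3.5)(0.58)² = 1.1842 kg m².
Solid disk: I_cm = (1/2)MR² = (1/2)(2)(0.28)² = 0.0784 kg m²; centre at d = 0.34 m, so the parallel axis theorem gives I = 0.0784 + (2)(0.34)² = 0.3096 kg m².
Total I = 0.27178 + 1.1842 + 0.3096 = 1.7656 kg m².

1.77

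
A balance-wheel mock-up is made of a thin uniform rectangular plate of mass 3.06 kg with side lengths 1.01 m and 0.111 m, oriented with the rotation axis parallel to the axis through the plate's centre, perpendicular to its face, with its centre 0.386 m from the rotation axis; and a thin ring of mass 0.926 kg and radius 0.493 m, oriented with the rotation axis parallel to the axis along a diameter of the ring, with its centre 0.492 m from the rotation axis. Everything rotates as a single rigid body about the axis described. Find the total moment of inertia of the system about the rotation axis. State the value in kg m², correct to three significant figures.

Rectangular plate: I_cm = (1/12)M(a²+b²) = (1/12)(3.06)[(1.01)² + (0.111)²] = 0.26327 kg m²; centre at d = 0.386 m, so I = I_cm + Md² gives I = 0.26327 + (3.06)(0.386)² = 0.7192 kg m².
Thin ring: I_cm = (1/2)MR² = (1/2)(0.926)(0.493)² = 0.11253 kg m²; centre at d = 0.492 m, so I = I_cm + Md² gives I = 0.11253 + (0.926)(0.492)² = 0.33668 kg m².
Total I = 0.7192 + 0.33668 = 1.0559 kg m².

1.06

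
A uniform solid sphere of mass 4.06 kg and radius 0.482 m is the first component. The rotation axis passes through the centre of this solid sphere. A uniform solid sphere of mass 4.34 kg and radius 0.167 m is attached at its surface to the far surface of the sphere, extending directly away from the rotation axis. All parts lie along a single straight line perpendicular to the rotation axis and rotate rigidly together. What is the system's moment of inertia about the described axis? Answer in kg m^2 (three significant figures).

Solid sphere: I_cm = (2/5)MR² = (2/5)(4.06)(0.482)² = 0.37729 kg m^2; axis through the centre, so I = 0.37729 kg m^2.
Solid sphere: I_cm = (2/5)MR² = (2/5)(4.34)(0.167)² = 0.048415 kg m^2; centre at d = 0.482 + 0.167 = 0.649 m, so the parallel axis theorem gives I = 0.048415 + (4.34)(0.649)² = 1.8764 kg m^2.
Total I = 0.37729 + 1.8764 = 2.2537 kg m^2.

2.25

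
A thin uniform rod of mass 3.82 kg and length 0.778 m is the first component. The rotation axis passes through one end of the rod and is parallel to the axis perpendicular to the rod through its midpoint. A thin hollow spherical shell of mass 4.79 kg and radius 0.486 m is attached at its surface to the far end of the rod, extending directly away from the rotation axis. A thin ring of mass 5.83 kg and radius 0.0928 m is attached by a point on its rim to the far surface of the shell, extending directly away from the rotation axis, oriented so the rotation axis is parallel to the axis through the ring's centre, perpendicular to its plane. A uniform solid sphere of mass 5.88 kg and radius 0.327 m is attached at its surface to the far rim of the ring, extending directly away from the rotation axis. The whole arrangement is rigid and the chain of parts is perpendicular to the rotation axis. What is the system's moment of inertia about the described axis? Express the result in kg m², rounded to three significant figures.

Thin rod: I_cm = (1/12)ML² = (1/12)(3.82)(0.778)² = 0.19268 kg m²; centre at d = 0.389 m, so the parallel axis theorem gives I = 0.19268 + (3.82)(0.389)² = 0.77073 kg m².
Spherical shell: I_cm = (2/3)MR² = (2/3)(4.79)(0.486)² = 0.75425 kg m²; centre at d = 0.389 + 0.389 + 0.486 = 1.264 m, so the parallel axis theorem gives I = 0.75425 + (4.79)(1.264)² = 8.4072 kg m².
Thin ring: I_cm = MR² = (5.83)(0.0928)² = 0.050207 kg m²; centre at d = 0.389 + 0.389 + 0.486 + 0.486 + 0.0928 = 1.8428 m, so the parallel axis theorem gives I = 0.050207 + (5.83)(1.8428)² = 19.848 kg m².
Solid sphere: I_cm = (2/5)MR² = (2/5)(5.88)(0.327)² = 0.2515 kg m²; centre at d = 0.389 + 0.389 + 0.486 + 0.486 + 0.0928 + 0.0928 + 0.327 = 2.2626 m, so the parallel axis theorem gives I = 0.2515 + (5.88)(2.2626)² = 30.353 kg m².
Total I = 0.77073 + 8.4072 + 19.848 + 30.353 = 59.38 kg m².

59.4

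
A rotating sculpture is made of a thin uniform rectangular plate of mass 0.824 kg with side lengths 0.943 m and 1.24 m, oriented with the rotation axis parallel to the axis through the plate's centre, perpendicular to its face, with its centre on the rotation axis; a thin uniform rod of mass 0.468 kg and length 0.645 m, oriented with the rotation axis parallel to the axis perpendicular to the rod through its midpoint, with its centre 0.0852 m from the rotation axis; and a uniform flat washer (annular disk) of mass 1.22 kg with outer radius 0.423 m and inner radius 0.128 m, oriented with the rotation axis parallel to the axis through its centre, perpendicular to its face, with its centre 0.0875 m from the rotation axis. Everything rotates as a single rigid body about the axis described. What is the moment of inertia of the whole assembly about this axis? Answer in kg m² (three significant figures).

0.315

Rectangular plate: I_cm = (1/12)M(a²+b²) = (1/12)(0.824)[(0.943)² + (1.24)²] = 0.16664 kg m²; axis through the centre, so I = 0.16664 kg m².
Thin rod: I_cm = (1/12)ML² = (1/12)(0.468)(0.645)² = 0.016225 kg m²; centre at d = 0.0852 m, so the parallel axis theorem gives I = 0.016225 + (0.468)(0.0852)² = 0.019622 kg m².
Annular disk: I_cm = (1/2)M(R²+r²) = (1/2)(1.22)[(0.423)² + (0.128)²] = 0.11914 kg m²; centre at d = 0.0875 m, so the parallel axis theorem gives I = 0.11914 + (1.22)(0.0875)² = 0.12848 kg m².
Total I = 0.16664 + 0.019622 + 0.12848 = 0.31475 kg m².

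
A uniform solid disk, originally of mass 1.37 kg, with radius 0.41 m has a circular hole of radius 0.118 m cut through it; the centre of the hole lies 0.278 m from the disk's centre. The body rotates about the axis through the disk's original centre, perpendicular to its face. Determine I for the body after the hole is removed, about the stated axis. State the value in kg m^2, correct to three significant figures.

Unpierced body about its centre: I₀ = (1/2)MR² = (1/2)(1.37)(0.41)² = 0.11515 kg m^2.
The removed disk has mass m = M·(r/R)² = (1.37)(0.118/0.41)² = 0.11348 kg (same uniform areal density).
Its moment of inertia about the rotation axis (parallel-axis theorem): I_hole = (1/2)mr² + md² = (1/2)(0.11348)(0.118)² + (0.11348)(0.278)² = 0.0095602 kg m^2.
Treating the hole as negative mass, I = I₀ − I_hole = 0.11515 − 0.0095602 = 0.10559 kg m^2.

0.106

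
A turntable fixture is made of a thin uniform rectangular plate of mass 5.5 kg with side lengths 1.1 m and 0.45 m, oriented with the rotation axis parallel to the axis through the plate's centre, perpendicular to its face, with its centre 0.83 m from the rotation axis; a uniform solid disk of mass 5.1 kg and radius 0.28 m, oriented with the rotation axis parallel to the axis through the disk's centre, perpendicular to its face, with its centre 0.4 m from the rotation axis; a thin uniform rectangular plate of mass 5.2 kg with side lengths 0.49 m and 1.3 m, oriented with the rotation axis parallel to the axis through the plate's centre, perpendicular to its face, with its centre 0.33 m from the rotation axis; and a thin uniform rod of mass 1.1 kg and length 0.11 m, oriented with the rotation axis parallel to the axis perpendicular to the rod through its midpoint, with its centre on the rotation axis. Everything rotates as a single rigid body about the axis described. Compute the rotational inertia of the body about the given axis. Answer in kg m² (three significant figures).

6.86

Rectangular plate: I_cm = (1/12)M(a²+b²) = (1/12)(5.5)[(1.1)² + (0.45)²] = 0.6474 kg m²; centre at d = 0.83 m, so the parallel axis theorem gives I = 0.6474 + (5.5)(0.83)² = 4.4363 kg m².
Solid disk: I_cm = (1/2)MR² = (1/2)(5.1)(0.28)² = 0.19992 kg m²; centre at d = 0.4 m, so the parallel axis theorem gives I = 0.19992 + (5.1)(0.4)² = 1.0159 kg m².
Rectangular plate: I_cm = (1/12)M(a²+b²) = (1/12)(5.2)[(0.49)² + (1.3)²] = 0.83638 kg m²; centre at d = 0.33 m, so the parallel axis theorem gives I = 0.83638 + (5.2)(0.33)² = 1.4027 kg m².
Thin rod: I_cm = (1/12)ML² = (1/12)(1.1)(0.11)² = 0.0011092 kg m²; axis through the centre, so I = 0.0011092 kg m².
Total I = 4.4363 + 1.0159 + 1.4027 + 0.0011092 = 6.856 kg m².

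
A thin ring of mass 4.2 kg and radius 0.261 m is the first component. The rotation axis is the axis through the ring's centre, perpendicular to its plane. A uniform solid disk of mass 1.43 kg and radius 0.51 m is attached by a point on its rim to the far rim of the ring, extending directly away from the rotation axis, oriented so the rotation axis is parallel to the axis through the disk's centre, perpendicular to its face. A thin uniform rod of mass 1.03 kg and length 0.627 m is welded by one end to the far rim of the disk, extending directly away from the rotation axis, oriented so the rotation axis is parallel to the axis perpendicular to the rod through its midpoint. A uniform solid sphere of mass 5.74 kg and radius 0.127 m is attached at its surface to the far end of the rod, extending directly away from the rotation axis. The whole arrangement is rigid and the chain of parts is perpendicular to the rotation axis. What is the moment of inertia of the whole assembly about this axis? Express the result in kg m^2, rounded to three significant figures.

27.8

Thin ring: I_cm = MR² = (4.2)(0.261)² = 0.28611 kg m^2; axis through the centre, so I = 0.28611 kg m^2.
Solid disk: I_cm = (1/2)MR² = (1/2)(1.43)(0.51)² = 0.18597 kg m^2; centre at d = 0.261 + 0.51 = 0.771 m, so I = I_cm + Md² gives I = 0.18597 + (1.43)(0.771)² = 1.036 kg m^2.
Thin rod: I_cm = (1/12)ML² = (1/12)(1.03)(0.627)² = 0.033744 kg m^2; centre at d = 0.261 + 0.51 + 0.51 + 0.3135 = 1.5945 m, so I = I_cm + Md² gives I = 0.033744 + (1.03)(1.5945)² = 2.6524 kg m^2.
Solid sphere: I_cm = (2/5)MR² = (2/5)(5.74)(0.127)² = 0.037032 kg m^2; centre at d = 0.261 + 0.51 + 0.51 + 0.3135 + 0.3135 + 0.127 = 2.035 m, so I = I_cm + Md² gives I = 0.037032 + (5.74)(2.035)² = 23.808 kg m^2.
Total I = 0.28611 + 1.036 + 2.6524 + 23.808 = 27.782 kg m^2.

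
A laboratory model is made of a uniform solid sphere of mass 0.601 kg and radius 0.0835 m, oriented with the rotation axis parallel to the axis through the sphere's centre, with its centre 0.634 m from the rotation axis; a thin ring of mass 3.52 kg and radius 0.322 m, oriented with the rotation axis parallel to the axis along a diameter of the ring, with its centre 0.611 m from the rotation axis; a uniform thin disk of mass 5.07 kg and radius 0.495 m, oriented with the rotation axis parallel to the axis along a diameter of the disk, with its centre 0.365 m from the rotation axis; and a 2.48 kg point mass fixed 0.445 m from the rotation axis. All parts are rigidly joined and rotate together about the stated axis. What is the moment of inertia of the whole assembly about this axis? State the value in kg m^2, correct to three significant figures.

Solid sphere: I_cm = (2/5)MR² = (2/5)(0.601)(0.0835)² = 0.0016761 kg m^2; centre at d = 0.634 m, so the parallel axis theorem gives I = 0.0016761 + (0.601)(0.634)² = 0.24325 kg m^2.
Thin ring: I_cm = (1/2)MR² = (1/2)(3.52)(0.322)² = 0.18248 kg m^2; centre at d = 0.611 m, so the parallel axis theorem gives I = 0.18248 + (3.52)(0.611)² = 1.4966 kg m^2.
Thin disk: I_cm = (1/4)MR² = (1/4)(5.07)(0.495)² = 0.31057 kg m^2; centre at d = 0.365 m, so the parallel axis theorem gives I = 0.31057 + (5.07)(0.365)² = 0.98602 kg m^2.
Point mass: I_cm = 0; centre at d = 0.445 m, so the parallel axis theorem gives I = 0 + (2.48)(0.445)² = 0.4911 kg m^2.
Total I = 0.24325 + 1.4966 + 0.98602 + 0.4911 = 3.2169 kg m^2.

3.22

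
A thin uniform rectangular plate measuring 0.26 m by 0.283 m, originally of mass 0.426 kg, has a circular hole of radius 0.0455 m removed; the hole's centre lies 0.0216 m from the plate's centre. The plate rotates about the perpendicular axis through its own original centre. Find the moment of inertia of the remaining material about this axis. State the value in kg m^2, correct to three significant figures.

Unpierced body about its centre: I₀ = (1/12)M(a²+b²) = (1/12)(0.426)[(0.26)² + (0.283)²] = 0.005243 kg m^2.
The removed disk has mass m = M·πr²/(ab) = (0.426)·π(0.0455)²/(0.26·0.283) = 0.037655 kg (same uniform areal density).
Its moment of inertia about the rotation axis (parallel-axis theorem): I_hole = (1/2)mr² + md² = (1/2)(0.037655)(0.0455)² + (0.037655)(0.0216)² = 5.6546e-05 kg m^2.
Treating the hole as negative mass, I = I₀ − I_hole = 0.005243 − 5.6546e-05 = 0.0051864 kg m^2.

0.00519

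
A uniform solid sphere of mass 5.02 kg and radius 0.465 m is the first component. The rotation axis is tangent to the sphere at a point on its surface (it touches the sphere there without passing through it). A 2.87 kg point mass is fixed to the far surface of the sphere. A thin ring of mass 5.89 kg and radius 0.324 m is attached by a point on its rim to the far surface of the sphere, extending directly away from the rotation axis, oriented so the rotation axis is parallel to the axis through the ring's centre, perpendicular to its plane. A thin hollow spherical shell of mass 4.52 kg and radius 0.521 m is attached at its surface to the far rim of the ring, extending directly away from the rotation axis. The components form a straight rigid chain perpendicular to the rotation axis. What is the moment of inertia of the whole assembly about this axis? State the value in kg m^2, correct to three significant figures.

Solid sphere: I_cm = (2/5)MR² = (2/5)(5.02)(0.465)² = 0.43418 kg m^2; centre at d = 0.465 m, so I = I_cm + Md² gives I = 0.43418 + (5.02)(0.465)² = 1.5196 kg m^2.
Point mass: I_cm = 0; centre at d = 0.465 + 0.465 = 0.93 m, so I = I_cm + Md² gives I = 0 + (2.87)(0.93)² = 2.4823 kg m^2.
Thin ring: I_cm = MR² = (5.89)(0.324)² = 0.61831 kg m^2; centre at d = 0.465 + 0.465 + 0.324 = 1.254 m, so I = I_cm + Md² gives I = 0.61831 + (5.89)(1.254)² = 9.8804 kg m^2.
Spherical shell: I_cm = (2/3)MR² = (2/3)(4.52)(0.521)² = 0.81794 kg m^2; centre at d = 0.465 + 0.465 + 0.324 + 0.324 + 0.521 = 2.099 m, so I = I_cm + Md² gives I = 0.81794 + (4.52)(2.099)² = 20.732 kg m^2.
Total I = 1.5196 + 2.4823 + 9.8804 + 20.732 = 34.614 kg m^2.

34.6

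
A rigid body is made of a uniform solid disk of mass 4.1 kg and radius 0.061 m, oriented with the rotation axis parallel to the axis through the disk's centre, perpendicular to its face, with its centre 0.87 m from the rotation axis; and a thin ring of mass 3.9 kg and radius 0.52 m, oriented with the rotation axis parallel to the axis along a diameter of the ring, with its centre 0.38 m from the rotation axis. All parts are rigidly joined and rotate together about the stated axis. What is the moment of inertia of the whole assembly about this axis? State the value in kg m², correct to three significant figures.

Solid disk: I_cm = (1/2)MR² = (1/2)(4.1)(0.061)² = 0.007628 kg m²; centre at d = 0.87 m, so I = I_cm + Md² gives I = 0.007628 + (4.1)(0.87)² = 3.1109 kg m².
Thin ring: I_cm = (1/2)MR² = (1/2)(3.9)(0.52)² = 0.52728 kg m²; centre at d = 0.38 m, so I = I_cm + Md² gives I = 0.52728 + (3.9)(0.38)² = 1.0904 kg m².
Total I = 3.1109 + 1.0904 = 4.2014 kg m².

4.20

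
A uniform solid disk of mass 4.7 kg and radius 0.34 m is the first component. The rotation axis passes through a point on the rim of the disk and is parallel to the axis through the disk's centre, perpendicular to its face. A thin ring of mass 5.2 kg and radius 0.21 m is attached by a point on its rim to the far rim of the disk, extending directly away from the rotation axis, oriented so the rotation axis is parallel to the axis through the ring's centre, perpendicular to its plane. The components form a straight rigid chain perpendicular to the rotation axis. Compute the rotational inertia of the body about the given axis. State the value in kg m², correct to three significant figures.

5.16

Solid disk: I_cm = (1/2)MR² = (1/2)(4.7)(0.34)² = 0.27166 kg m²; centre at d = 0.34 m, so the parallel axis theorem gives I = 0.27166 + (4.7)(0.34)² = 0.81498 kg m².
Thin ring: I_cm = MR² = (5.2)(0.21)² = 0.22932 kg m²; centre at d = 0.34 + 0.34 + 0.21 = 0.89 m, so the parallel axis theorem gives I = 0.22932 + (5.2)(0.89)² = 4.3482 kg m².
Total I = 0.81498 + 4.3482 = 5.1632 kg m².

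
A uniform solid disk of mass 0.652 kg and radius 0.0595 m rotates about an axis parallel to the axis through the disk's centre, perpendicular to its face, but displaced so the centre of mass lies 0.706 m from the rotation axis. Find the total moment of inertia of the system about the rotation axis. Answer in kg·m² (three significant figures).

I_cm = (1/2)MR² = (1/2)(0.652)(0.0595)² = 0.0011541 kg·m²; centre at d = 0.706 m, so I = I_cm + Md² gives I = 0.0011541 + (0.652)(0.706)² = 0.32613 kg·m².

0.326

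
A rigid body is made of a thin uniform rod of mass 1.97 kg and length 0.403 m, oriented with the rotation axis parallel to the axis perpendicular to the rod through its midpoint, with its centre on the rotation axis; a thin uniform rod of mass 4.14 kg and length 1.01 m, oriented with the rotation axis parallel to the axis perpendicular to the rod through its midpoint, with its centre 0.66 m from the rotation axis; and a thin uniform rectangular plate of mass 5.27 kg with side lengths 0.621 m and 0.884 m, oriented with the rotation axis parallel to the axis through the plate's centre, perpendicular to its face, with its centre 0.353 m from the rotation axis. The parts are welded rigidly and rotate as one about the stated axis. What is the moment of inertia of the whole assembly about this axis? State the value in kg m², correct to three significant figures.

Thin rod: I_cm = (1/12)ML² = (1/12)(1.97)(0.403)² = 0.026662 kg m²; axis through the centre, so I = 0.026662 kg m².
Thin rod: I_cm = (1/12)ML² = (1/12)(4.14)(1.01)² = 0.35193 kg m²; centre at d = 0.66 m, so I = I_cm + Md² gives I = 0.35193 + (4.14)(0.66)² = 2.1553 kg m².
Rectangular plate: I_cm = (1/12)M(a²+b²) = (1/12)(5.27)[(0.621)² + (0.884)²] = 0.51255 kg m²; centre at d = 0.353 m, so I = I_cm + Md² gives I = 0.51255 + (5.27)(0.353)² = 1.1692 kg m².
Total I = 0.026662 + 2.1553 + 1.1692 = 3.3512 kg m².

3.35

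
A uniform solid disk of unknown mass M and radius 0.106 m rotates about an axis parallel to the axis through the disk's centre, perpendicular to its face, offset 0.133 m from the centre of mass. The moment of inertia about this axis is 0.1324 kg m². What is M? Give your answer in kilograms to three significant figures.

I = I_cm + Md² = (1/2)MR² + Md² = M·[0.5·(0.106)² + (0.133)²] = M·0.023307.
So M = 0.1324 / 0.023307 = 5.6807 kg.

5.68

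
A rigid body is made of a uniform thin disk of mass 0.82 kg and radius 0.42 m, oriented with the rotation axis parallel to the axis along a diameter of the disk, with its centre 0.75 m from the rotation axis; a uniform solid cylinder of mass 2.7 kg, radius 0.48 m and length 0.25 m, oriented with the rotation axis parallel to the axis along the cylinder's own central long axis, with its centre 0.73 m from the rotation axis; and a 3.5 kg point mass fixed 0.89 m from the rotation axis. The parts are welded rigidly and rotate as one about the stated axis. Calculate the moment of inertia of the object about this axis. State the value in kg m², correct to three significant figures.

5.02

Thin disk: I_cm = (1/4)MR² = (1/4)(0.82)(0.42)² = 0.036162 kg m²; centre at d = 0.75 m, so the parallel axis theorem gives I = 0.036162 + (0.82)(0.75)² = 0.49741 kg m².
Solid cylinder: I_cm = (1/2)MR² = (1/2)(2.7)(0.48)² = 0.31104 kg m²; centre at d = 0.73 m, so the parallel axis theorem gives I = 0.31104 + (2.7)(0.73)² = 1.7499 kg m².
Point mass: I_cm = 0; centre at d = 0.89 m, so the parallel axis theorem gives I = 0 + (3.5)(0.89)² = 2.7724 kg m².
Total I = 0.49741 + 1.7499 + 2.7724 = 5.0196 kg m².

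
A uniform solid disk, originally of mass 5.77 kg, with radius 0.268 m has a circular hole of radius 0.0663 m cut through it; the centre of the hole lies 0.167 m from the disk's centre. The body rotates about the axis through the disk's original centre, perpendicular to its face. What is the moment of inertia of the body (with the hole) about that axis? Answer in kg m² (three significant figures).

Unpierced body about its centre: I₀ = (1/2)MR² = (1/2)(5.77)(0.268)² = 0.20721 kg m².
The removed disk has mass m = M·(r/R)² = (5.77)(0.0663/0.268)² = 0.35313 kg (same uniform areal density).
Its moment of inertia about the rotation axis (parallel-axis theorem): I_hole = (1/2)mr² + md² = (1/2)(0.35313)(0.0663)² + (0.35313)(0.167)² = 0.010625 kg m².
Treating the hole as negative mass, I = I₀ − I_hole = 0.20721 − 0.010625 = 0.19659 kg m².

0.197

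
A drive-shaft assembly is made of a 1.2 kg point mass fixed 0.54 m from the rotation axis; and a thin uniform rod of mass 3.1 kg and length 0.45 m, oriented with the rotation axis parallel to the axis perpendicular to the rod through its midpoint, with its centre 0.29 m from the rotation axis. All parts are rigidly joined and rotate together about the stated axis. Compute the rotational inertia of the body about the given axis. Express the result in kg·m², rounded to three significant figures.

Point mass: I_cm = 0; centre at d = 0.54 m, so I = I_cm + Md² gives I = 0 + (1.2)(0.54)² = 0.34992 kg·m².
Thin rod: I_cm = (1/12)ML² = (1/12)(3.1)(0.45)² = 0.052312 kg·m²; centre at d = 0.29 m, so I = I_cm + Md² gives I = 0.052312 + (3.1)(0.29)² = 0.31302 kg·m².
Total I = 0.34992 + 0.31302 = 0.66294 kg·m².

0.663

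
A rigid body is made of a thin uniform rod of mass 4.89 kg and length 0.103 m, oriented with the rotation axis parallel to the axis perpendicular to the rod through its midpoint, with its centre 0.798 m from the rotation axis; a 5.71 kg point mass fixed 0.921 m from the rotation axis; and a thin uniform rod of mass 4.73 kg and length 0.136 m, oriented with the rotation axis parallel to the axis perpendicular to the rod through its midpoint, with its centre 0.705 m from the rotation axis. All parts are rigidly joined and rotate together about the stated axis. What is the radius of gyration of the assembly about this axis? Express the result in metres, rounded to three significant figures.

Thin rod: I_cm = (1/12)ML² = (1/12)(4.89)(0.103)² = 0.0043232 kg·m²; centre at d = 0.798 m, so the parallel axis theorem gives I = 0.0043232 + (4.89)(0.798)² = 3.1183 kg·m².
Point mass: I_cm = 0; centre at d = 0.921 m, so the parallel axis theorem gives I = 0 + (5.71)(0.921)² = 4.8435 kg·m².
Thin rod: I_cm = (1/12)ML² = (1/12)(4.73)(0.136)² = 0.0072905 kg·m²; centre at d = 0.705 m, so the parallel axis theorem gives I = 0.0072905 + (4.73)(0.705)² = 2.3582 kg·m².
Total I = 10.32 kg·m²; total mass M = 15.33 kg.
k = √(I/M) = √(10.32/15.33) = 0.82048 m.

0.820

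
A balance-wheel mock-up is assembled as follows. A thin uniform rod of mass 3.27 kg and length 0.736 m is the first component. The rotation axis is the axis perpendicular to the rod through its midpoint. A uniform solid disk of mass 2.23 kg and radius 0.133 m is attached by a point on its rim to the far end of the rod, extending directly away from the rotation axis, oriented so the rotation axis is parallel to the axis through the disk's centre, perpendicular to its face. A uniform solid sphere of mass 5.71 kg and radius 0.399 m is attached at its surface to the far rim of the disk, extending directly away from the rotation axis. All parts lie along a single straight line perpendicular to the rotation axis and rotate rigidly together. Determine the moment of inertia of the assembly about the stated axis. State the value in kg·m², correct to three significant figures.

Thin rod: I_cm = (1/12)ML² = (1/12)(3.27)(0.736)² = 0.14761 kg·m²; axis through the centre, so I = 0.14761 kg·m².
Solid disk: I_cm = (1/2)MR² = (1/2)(2.23)(0.133)² = 0.019723 kg·m²; centre at d = 0.368 + 0.133 = 0.501 m, so I = I_cm + Md² gives I = 0.019723 + (2.23)(0.501)² = 0.57946 kg·m².
Solid sphere: I_cm = (2/5)MR² = (2/5)(5.71)(0.399)² = 0.36362 kg·m²; centre at d = 0.368 + 0.133 + 0.133 + 0.399 = 1.033 m, so I = I_cm + Md² gives I = 0.36362 + (5.71)(1.033)² = 6.4567 kg·m².
Total I = 0.14761 + 0.57946 + 6.4567 = 7.1838 kg·m².

7.18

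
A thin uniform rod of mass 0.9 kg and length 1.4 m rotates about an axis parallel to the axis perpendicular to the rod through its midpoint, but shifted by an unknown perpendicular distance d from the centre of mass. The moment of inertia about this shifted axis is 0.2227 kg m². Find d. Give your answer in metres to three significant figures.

About the centre-of-mass axis, I_cm = (1/12)ML² = (1/12)(0.9)(1.4)² = 0.147 kg m².
Parallel axis theorem: I = I_cm + Md², so Md² = 0.2227 − 0.147 = 0.0757 kg m².
d = √(0.0757 / 0.9) = 0.29002 m.

0.290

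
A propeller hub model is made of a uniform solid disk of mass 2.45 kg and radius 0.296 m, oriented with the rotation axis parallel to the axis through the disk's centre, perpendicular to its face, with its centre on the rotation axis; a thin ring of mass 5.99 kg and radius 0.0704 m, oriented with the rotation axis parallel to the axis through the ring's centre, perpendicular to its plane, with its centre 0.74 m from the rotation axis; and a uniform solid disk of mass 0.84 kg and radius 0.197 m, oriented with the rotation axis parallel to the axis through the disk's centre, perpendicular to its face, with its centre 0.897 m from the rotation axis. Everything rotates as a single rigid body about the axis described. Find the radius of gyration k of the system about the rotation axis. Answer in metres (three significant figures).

0.665

Solid disk: I_cm = (1/2)MR² = (1/2)(2.45)(0.296)² = 0.10733 kg·m²; axis through the centre, so I = 0.10733 kg·m².
Thin ring: I_cm = MR² = (5.99)(0.0704)² = 0.029687 kg·m²; centre at d = 0.74 m, so I = I_cm + Md² gives I = 0.029687 + (5.99)(0.74)² = 3.3098 kg·m².
Solid disk: I_cm = (1/2)MR² = (1/2)(0.84)(0.197)² = 0.0163 kg·m²; centre at d = 0.897 m, so I = I_cm + Md² gives I = 0.0163 + (0.84)(0.897)² = 0.69217 kg·m².
Total I = 4.1093 kg·m²; total mass M = 9.28 kg.
k = √(I/M) = √(4.1093/9.28) = 0.66544 m.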